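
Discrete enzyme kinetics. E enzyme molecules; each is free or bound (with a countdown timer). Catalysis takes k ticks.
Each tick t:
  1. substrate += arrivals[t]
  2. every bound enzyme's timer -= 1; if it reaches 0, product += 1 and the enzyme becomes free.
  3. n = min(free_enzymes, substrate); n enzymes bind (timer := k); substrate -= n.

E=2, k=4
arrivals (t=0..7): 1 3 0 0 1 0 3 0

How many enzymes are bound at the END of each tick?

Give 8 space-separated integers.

Answer: 1 2 2 2 2 2 2 2

Derivation:
t=0: arr=1 -> substrate=0 bound=1 product=0
t=1: arr=3 -> substrate=2 bound=2 product=0
t=2: arr=0 -> substrate=2 bound=2 product=0
t=3: arr=0 -> substrate=2 bound=2 product=0
t=4: arr=1 -> substrate=2 bound=2 product=1
t=5: arr=0 -> substrate=1 bound=2 product=2
t=6: arr=3 -> substrate=4 bound=2 product=2
t=7: arr=0 -> substrate=4 bound=2 product=2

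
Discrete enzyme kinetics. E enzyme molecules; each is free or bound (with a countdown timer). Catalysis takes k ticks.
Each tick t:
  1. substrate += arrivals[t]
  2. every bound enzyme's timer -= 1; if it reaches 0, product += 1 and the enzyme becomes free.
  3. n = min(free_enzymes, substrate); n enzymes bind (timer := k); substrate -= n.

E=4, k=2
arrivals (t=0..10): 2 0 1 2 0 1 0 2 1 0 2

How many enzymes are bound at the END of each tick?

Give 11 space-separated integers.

Answer: 2 2 1 3 2 1 1 2 3 1 2

Derivation:
t=0: arr=2 -> substrate=0 bound=2 product=0
t=1: arr=0 -> substrate=0 bound=2 product=0
t=2: arr=1 -> substrate=0 bound=1 product=2
t=3: arr=2 -> substrate=0 bound=3 product=2
t=4: arr=0 -> substrate=0 bound=2 product=3
t=5: arr=1 -> substrate=0 bound=1 product=5
t=6: arr=0 -> substrate=0 bound=1 product=5
t=7: arr=2 -> substrate=0 bound=2 product=6
t=8: arr=1 -> substrate=0 bound=3 product=6
t=9: arr=0 -> substrate=0 bound=1 product=8
t=10: arr=2 -> substrate=0 bound=2 product=9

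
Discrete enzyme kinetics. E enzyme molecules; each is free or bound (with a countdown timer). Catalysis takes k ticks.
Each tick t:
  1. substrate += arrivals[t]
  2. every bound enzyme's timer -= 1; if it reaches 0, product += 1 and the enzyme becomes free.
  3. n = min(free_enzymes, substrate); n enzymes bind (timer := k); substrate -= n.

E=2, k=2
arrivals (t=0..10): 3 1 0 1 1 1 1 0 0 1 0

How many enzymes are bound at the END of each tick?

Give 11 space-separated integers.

Answer: 2 2 2 2 2 2 2 2 0 1 1

Derivation:
t=0: arr=3 -> substrate=1 bound=2 product=0
t=1: arr=1 -> substrate=2 bound=2 product=0
t=2: arr=0 -> substrate=0 bound=2 product=2
t=3: arr=1 -> substrate=1 bound=2 product=2
t=4: arr=1 -> substrate=0 bound=2 product=4
t=5: arr=1 -> substrate=1 bound=2 product=4
t=6: arr=1 -> substrate=0 bound=2 product=6
t=7: arr=0 -> substrate=0 bound=2 product=6
t=8: arr=0 -> substrate=0 bound=0 product=8
t=9: arr=1 -> substrate=0 bound=1 product=8
t=10: arr=0 -> substrate=0 bound=1 product=8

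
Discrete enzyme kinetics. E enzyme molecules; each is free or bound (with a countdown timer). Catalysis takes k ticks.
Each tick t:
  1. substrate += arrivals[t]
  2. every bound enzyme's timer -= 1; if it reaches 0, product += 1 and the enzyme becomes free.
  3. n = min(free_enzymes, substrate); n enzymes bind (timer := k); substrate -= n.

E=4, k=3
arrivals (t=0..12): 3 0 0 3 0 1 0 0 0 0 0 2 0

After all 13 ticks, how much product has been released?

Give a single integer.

t=0: arr=3 -> substrate=0 bound=3 product=0
t=1: arr=0 -> substrate=0 bound=3 product=0
t=2: arr=0 -> substrate=0 bound=3 product=0
t=3: arr=3 -> substrate=0 bound=3 product=3
t=4: arr=0 -> substrate=0 bound=3 product=3
t=5: arr=1 -> substrate=0 bound=4 product=3
t=6: arr=0 -> substrate=0 bound=1 product=6
t=7: arr=0 -> substrate=0 bound=1 product=6
t=8: arr=0 -> substrate=0 bound=0 product=7
t=9: arr=0 -> substrate=0 bound=0 product=7
t=10: arr=0 -> substrate=0 bound=0 product=7
t=11: arr=2 -> substrate=0 bound=2 product=7
t=12: arr=0 -> substrate=0 bound=2 product=7

Answer: 7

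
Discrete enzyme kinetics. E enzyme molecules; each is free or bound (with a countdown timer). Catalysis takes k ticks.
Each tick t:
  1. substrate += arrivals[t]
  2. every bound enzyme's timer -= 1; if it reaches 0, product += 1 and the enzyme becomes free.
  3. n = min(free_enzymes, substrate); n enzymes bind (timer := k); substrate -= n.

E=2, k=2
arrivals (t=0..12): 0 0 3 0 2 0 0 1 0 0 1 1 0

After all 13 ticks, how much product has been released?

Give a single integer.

t=0: arr=0 -> substrate=0 bound=0 product=0
t=1: arr=0 -> substrate=0 bound=0 product=0
t=2: arr=3 -> substrate=1 bound=2 product=0
t=3: arr=0 -> substrate=1 bound=2 product=0
t=4: arr=2 -> substrate=1 bound=2 product=2
t=5: arr=0 -> substrate=1 bound=2 product=2
t=6: arr=0 -> substrate=0 bound=1 product=4
t=7: arr=1 -> substrate=0 bound=2 product=4
t=8: arr=0 -> substrate=0 bound=1 product=5
t=9: arr=0 -> substrate=0 bound=0 product=6
t=10: arr=1 -> substrate=0 bound=1 product=6
t=11: arr=1 -> substrate=0 bound=2 product=6
t=12: arr=0 -> substrate=0 bound=1 product=7

Answer: 7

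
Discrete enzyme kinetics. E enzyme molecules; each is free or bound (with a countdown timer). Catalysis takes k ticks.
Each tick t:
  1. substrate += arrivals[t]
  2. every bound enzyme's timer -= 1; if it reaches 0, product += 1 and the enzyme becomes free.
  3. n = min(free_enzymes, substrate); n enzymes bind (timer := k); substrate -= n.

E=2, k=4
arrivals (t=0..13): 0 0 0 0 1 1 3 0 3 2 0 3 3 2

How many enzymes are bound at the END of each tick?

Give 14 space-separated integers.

Answer: 0 0 0 0 1 2 2 2 2 2 2 2 2 2

Derivation:
t=0: arr=0 -> substrate=0 bound=0 product=0
t=1: arr=0 -> substrate=0 bound=0 product=0
t=2: arr=0 -> substrate=0 bound=0 product=0
t=3: arr=0 -> substrate=0 bound=0 product=0
t=4: arr=1 -> substrate=0 bound=1 product=0
t=5: arr=1 -> substrate=0 bound=2 product=0
t=6: arr=3 -> substrate=3 bound=2 product=0
t=7: arr=0 -> substrate=3 bound=2 product=0
t=8: arr=3 -> substrate=5 bound=2 product=1
t=9: arr=2 -> substrate=6 bound=2 product=2
t=10: arr=0 -> substrate=6 bound=2 product=2
t=11: arr=3 -> substrate=9 bound=2 product=2
t=12: arr=3 -> substrate=11 bound=2 product=3
t=13: arr=2 -> substrate=12 bound=2 product=4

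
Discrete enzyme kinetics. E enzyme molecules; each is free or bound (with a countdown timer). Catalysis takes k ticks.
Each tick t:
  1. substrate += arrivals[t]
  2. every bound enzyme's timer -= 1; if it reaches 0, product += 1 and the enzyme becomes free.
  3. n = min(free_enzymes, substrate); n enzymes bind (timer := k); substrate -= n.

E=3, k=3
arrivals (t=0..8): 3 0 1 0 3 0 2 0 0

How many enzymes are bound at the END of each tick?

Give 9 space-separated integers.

t=0: arr=3 -> substrate=0 bound=3 product=0
t=1: arr=0 -> substrate=0 bound=3 product=0
t=2: arr=1 -> substrate=1 bound=3 product=0
t=3: arr=0 -> substrate=0 bound=1 product=3
t=4: arr=3 -> substrate=1 bound=3 product=3
t=5: arr=0 -> substrate=1 bound=3 product=3
t=6: arr=2 -> substrate=2 bound=3 product=4
t=7: arr=0 -> substrate=0 bound=3 product=6
t=8: arr=0 -> substrate=0 bound=3 product=6

Answer: 3 3 3 1 3 3 3 3 3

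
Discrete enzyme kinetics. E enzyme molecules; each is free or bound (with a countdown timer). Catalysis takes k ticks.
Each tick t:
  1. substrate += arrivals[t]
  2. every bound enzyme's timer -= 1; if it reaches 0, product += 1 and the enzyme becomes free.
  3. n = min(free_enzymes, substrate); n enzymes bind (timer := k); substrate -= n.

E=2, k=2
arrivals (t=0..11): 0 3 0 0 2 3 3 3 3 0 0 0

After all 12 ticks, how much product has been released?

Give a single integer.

Answer: 9

Derivation:
t=0: arr=0 -> substrate=0 bound=0 product=0
t=1: arr=3 -> substrate=1 bound=2 product=0
t=2: arr=0 -> substrate=1 bound=2 product=0
t=3: arr=0 -> substrate=0 bound=1 product=2
t=4: arr=2 -> substrate=1 bound=2 product=2
t=5: arr=3 -> substrate=3 bound=2 product=3
t=6: arr=3 -> substrate=5 bound=2 product=4
t=7: arr=3 -> substrate=7 bound=2 product=5
t=8: arr=3 -> substrate=9 bound=2 product=6
t=9: arr=0 -> substrate=8 bound=2 product=7
t=10: arr=0 -> substrate=7 bound=2 product=8
t=11: arr=0 -> substrate=6 bound=2 product=9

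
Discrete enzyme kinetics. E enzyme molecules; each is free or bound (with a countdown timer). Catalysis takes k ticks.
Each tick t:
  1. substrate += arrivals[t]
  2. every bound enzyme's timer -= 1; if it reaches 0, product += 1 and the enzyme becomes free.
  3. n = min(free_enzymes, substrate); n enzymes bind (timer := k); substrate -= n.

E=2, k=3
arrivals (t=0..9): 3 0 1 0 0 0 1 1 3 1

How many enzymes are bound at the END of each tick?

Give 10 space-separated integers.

t=0: arr=3 -> substrate=1 bound=2 product=0
t=1: arr=0 -> substrate=1 bound=2 product=0
t=2: arr=1 -> substrate=2 bound=2 product=0
t=3: arr=0 -> substrate=0 bound=2 product=2
t=4: arr=0 -> substrate=0 bound=2 product=2
t=5: arr=0 -> substrate=0 bound=2 product=2
t=6: arr=1 -> substrate=0 bound=1 product=4
t=7: arr=1 -> substrate=0 bound=2 product=4
t=8: arr=3 -> substrate=3 bound=2 product=4
t=9: arr=1 -> substrate=3 bound=2 product=5

Answer: 2 2 2 2 2 2 1 2 2 2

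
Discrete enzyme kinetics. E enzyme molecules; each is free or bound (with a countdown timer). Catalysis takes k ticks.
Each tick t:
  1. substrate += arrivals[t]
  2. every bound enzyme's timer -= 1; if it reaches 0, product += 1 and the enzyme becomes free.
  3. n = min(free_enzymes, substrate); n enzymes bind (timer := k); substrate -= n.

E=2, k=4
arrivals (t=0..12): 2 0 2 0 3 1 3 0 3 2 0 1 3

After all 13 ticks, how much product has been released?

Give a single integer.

Answer: 6

Derivation:
t=0: arr=2 -> substrate=0 bound=2 product=0
t=1: arr=0 -> substrate=0 bound=2 product=0
t=2: arr=2 -> substrate=2 bound=2 product=0
t=3: arr=0 -> substrate=2 bound=2 product=0
t=4: arr=3 -> substrate=3 bound=2 product=2
t=5: arr=1 -> substrate=4 bound=2 product=2
t=6: arr=3 -> substrate=7 bound=2 product=2
t=7: arr=0 -> substrate=7 bound=2 product=2
t=8: arr=3 -> substrate=8 bound=2 product=4
t=9: arr=2 -> substrate=10 bound=2 product=4
t=10: arr=0 -> substrate=10 bound=2 product=4
t=11: arr=1 -> substrate=11 bound=2 product=4
t=12: arr=3 -> substrate=12 bound=2 product=6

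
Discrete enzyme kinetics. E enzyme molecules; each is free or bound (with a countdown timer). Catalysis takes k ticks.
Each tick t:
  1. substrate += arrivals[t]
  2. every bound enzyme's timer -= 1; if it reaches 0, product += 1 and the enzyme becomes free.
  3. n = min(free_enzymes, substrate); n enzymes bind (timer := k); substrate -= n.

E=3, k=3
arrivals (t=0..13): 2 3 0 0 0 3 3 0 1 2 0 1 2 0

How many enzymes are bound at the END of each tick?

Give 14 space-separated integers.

t=0: arr=2 -> substrate=0 bound=2 product=0
t=1: arr=3 -> substrate=2 bound=3 product=0
t=2: arr=0 -> substrate=2 bound=3 product=0
t=3: arr=0 -> substrate=0 bound=3 product=2
t=4: arr=0 -> substrate=0 bound=2 product=3
t=5: arr=3 -> substrate=2 bound=3 product=3
t=6: arr=3 -> substrate=3 bound=3 product=5
t=7: arr=0 -> substrate=3 bound=3 product=5
t=8: arr=1 -> substrate=3 bound=3 product=6
t=9: arr=2 -> substrate=3 bound=3 product=8
t=10: arr=0 -> substrate=3 bound=3 product=8
t=11: arr=1 -> substrate=3 bound=3 product=9
t=12: arr=2 -> substrate=3 bound=3 product=11
t=13: arr=0 -> substrate=3 bound=3 product=11

Answer: 2 3 3 3 2 3 3 3 3 3 3 3 3 3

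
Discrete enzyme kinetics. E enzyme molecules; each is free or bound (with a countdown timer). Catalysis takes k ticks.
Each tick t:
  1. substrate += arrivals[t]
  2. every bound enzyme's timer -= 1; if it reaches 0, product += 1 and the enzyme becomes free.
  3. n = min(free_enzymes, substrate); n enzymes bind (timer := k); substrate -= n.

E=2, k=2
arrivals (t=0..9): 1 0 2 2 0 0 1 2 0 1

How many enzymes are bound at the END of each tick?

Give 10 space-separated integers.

Answer: 1 1 2 2 2 2 1 2 2 2

Derivation:
t=0: arr=1 -> substrate=0 bound=1 product=0
t=1: arr=0 -> substrate=0 bound=1 product=0
t=2: arr=2 -> substrate=0 bound=2 product=1
t=3: arr=2 -> substrate=2 bound=2 product=1
t=4: arr=0 -> substrate=0 bound=2 product=3
t=5: arr=0 -> substrate=0 bound=2 product=3
t=6: arr=1 -> substrate=0 bound=1 product=5
t=7: arr=2 -> substrate=1 bound=2 product=5
t=8: arr=0 -> substrate=0 bound=2 product=6
t=9: arr=1 -> substrate=0 bound=2 product=7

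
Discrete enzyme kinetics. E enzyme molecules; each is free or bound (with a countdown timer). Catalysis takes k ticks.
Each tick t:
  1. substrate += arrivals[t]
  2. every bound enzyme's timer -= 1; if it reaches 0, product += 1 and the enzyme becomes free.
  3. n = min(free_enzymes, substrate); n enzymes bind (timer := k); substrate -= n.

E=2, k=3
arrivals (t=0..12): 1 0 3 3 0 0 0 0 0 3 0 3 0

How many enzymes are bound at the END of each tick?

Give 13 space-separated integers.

t=0: arr=1 -> substrate=0 bound=1 product=0
t=1: arr=0 -> substrate=0 bound=1 product=0
t=2: arr=3 -> substrate=2 bound=2 product=0
t=3: arr=3 -> substrate=4 bound=2 product=1
t=4: arr=0 -> substrate=4 bound=2 product=1
t=5: arr=0 -> substrate=3 bound=2 product=2
t=6: arr=0 -> substrate=2 bound=2 product=3
t=7: arr=0 -> substrate=2 bound=2 product=3
t=8: arr=0 -> substrate=1 bound=2 product=4
t=9: arr=3 -> substrate=3 bound=2 product=5
t=10: arr=0 -> substrate=3 bound=2 product=5
t=11: arr=3 -> substrate=5 bound=2 product=6
t=12: arr=0 -> substrate=4 bound=2 product=7

Answer: 1 1 2 2 2 2 2 2 2 2 2 2 2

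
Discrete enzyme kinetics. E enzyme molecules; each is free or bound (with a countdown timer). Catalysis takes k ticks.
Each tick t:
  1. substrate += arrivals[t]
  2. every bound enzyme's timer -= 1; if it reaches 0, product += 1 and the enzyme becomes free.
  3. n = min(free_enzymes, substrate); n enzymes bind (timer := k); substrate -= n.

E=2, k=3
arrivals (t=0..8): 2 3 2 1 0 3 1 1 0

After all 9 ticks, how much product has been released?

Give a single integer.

Answer: 4

Derivation:
t=0: arr=2 -> substrate=0 bound=2 product=0
t=1: arr=3 -> substrate=3 bound=2 product=0
t=2: arr=2 -> substrate=5 bound=2 product=0
t=3: arr=1 -> substrate=4 bound=2 product=2
t=4: arr=0 -> substrate=4 bound=2 product=2
t=5: arr=3 -> substrate=7 bound=2 product=2
t=6: arr=1 -> substrate=6 bound=2 product=4
t=7: arr=1 -> substrate=7 bound=2 product=4
t=8: arr=0 -> substrate=7 bound=2 product=4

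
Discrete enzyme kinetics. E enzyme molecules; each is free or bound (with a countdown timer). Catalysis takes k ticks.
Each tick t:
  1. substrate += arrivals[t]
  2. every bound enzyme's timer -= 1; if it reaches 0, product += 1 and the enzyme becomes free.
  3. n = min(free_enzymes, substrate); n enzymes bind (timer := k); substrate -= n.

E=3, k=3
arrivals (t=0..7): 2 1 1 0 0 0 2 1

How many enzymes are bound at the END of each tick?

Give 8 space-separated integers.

t=0: arr=2 -> substrate=0 bound=2 product=0
t=1: arr=1 -> substrate=0 bound=3 product=0
t=2: arr=1 -> substrate=1 bound=3 product=0
t=3: arr=0 -> substrate=0 bound=2 product=2
t=4: arr=0 -> substrate=0 bound=1 product=3
t=5: arr=0 -> substrate=0 bound=1 product=3
t=6: arr=2 -> substrate=0 bound=2 product=4
t=7: arr=1 -> substrate=0 bound=3 product=4

Answer: 2 3 3 2 1 1 2 3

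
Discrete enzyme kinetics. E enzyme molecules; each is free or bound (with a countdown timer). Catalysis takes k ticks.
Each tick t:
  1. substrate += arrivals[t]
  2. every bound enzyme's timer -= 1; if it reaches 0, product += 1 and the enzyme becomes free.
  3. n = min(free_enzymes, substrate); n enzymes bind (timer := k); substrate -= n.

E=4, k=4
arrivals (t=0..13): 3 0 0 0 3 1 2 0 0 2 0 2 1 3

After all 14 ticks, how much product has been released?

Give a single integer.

t=0: arr=3 -> substrate=0 bound=3 product=0
t=1: arr=0 -> substrate=0 bound=3 product=0
t=2: arr=0 -> substrate=0 bound=3 product=0
t=3: arr=0 -> substrate=0 bound=3 product=0
t=4: arr=3 -> substrate=0 bound=3 product=3
t=5: arr=1 -> substrate=0 bound=4 product=3
t=6: arr=2 -> substrate=2 bound=4 product=3
t=7: arr=0 -> substrate=2 bound=4 product=3
t=8: arr=0 -> substrate=0 bound=3 product=6
t=9: arr=2 -> substrate=0 bound=4 product=7
t=10: arr=0 -> substrate=0 bound=4 product=7
t=11: arr=2 -> substrate=2 bound=4 product=7
t=12: arr=1 -> substrate=1 bound=4 product=9
t=13: arr=3 -> substrate=2 bound=4 product=11

Answer: 11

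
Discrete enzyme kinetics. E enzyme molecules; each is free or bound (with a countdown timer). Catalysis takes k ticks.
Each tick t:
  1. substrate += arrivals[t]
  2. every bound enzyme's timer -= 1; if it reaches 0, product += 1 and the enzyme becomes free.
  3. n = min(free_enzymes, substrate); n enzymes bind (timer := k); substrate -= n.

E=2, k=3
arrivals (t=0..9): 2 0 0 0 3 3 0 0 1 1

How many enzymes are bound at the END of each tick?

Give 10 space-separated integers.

t=0: arr=2 -> substrate=0 bound=2 product=0
t=1: arr=0 -> substrate=0 bound=2 product=0
t=2: arr=0 -> substrate=0 bound=2 product=0
t=3: arr=0 -> substrate=0 bound=0 product=2
t=4: arr=3 -> substrate=1 bound=2 product=2
t=5: arr=3 -> substrate=4 bound=2 product=2
t=6: arr=0 -> substrate=4 bound=2 product=2
t=7: arr=0 -> substrate=2 bound=2 product=4
t=8: arr=1 -> substrate=3 bound=2 product=4
t=9: arr=1 -> substrate=4 bound=2 product=4

Answer: 2 2 2 0 2 2 2 2 2 2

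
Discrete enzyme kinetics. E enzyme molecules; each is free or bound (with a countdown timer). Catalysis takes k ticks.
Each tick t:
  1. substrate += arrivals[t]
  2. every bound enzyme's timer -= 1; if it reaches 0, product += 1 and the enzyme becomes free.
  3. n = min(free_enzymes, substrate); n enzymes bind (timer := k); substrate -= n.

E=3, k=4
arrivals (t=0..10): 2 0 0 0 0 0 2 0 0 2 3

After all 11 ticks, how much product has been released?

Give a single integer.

Answer: 4

Derivation:
t=0: arr=2 -> substrate=0 bound=2 product=0
t=1: arr=0 -> substrate=0 bound=2 product=0
t=2: arr=0 -> substrate=0 bound=2 product=0
t=3: arr=0 -> substrate=0 bound=2 product=0
t=4: arr=0 -> substrate=0 bound=0 product=2
t=5: arr=0 -> substrate=0 bound=0 product=2
t=6: arr=2 -> substrate=0 bound=2 product=2
t=7: arr=0 -> substrate=0 bound=2 product=2
t=8: arr=0 -> substrate=0 bound=2 product=2
t=9: arr=2 -> substrate=1 bound=3 product=2
t=10: arr=3 -> substrate=2 bound=3 product=4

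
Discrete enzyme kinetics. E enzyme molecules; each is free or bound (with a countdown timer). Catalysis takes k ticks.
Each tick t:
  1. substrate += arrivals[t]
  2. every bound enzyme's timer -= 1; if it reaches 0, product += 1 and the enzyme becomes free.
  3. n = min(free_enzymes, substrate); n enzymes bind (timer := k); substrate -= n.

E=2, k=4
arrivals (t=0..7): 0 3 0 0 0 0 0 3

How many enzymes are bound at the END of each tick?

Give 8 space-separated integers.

Answer: 0 2 2 2 2 1 1 2

Derivation:
t=0: arr=0 -> substrate=0 bound=0 product=0
t=1: arr=3 -> substrate=1 bound=2 product=0
t=2: arr=0 -> substrate=1 bound=2 product=0
t=3: arr=0 -> substrate=1 bound=2 product=0
t=4: arr=0 -> substrate=1 bound=2 product=0
t=5: arr=0 -> substrate=0 bound=1 product=2
t=6: arr=0 -> substrate=0 bound=1 product=2
t=7: arr=3 -> substrate=2 bound=2 product=2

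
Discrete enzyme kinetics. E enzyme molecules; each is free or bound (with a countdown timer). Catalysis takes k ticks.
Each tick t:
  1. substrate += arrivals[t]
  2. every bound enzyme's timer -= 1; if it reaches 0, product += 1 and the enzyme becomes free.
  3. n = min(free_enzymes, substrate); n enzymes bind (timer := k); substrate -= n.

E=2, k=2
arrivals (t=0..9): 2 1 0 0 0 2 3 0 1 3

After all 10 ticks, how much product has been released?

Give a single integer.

Answer: 7

Derivation:
t=0: arr=2 -> substrate=0 bound=2 product=0
t=1: arr=1 -> substrate=1 bound=2 product=0
t=2: arr=0 -> substrate=0 bound=1 product=2
t=3: arr=0 -> substrate=0 bound=1 product=2
t=4: arr=0 -> substrate=0 bound=0 product=3
t=5: arr=2 -> substrate=0 bound=2 product=3
t=6: arr=3 -> substrate=3 bound=2 product=3
t=7: arr=0 -> substrate=1 bound=2 product=5
t=8: arr=1 -> substrate=2 bound=2 product=5
t=9: arr=3 -> substrate=3 bound=2 product=7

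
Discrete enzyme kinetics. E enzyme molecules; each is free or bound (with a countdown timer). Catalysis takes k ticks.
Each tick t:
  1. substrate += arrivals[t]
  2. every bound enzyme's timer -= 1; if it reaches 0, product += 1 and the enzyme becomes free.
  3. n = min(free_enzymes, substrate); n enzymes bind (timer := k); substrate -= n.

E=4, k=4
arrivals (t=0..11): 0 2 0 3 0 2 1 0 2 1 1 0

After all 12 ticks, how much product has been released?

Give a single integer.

t=0: arr=0 -> substrate=0 bound=0 product=0
t=1: arr=2 -> substrate=0 bound=2 product=0
t=2: arr=0 -> substrate=0 bound=2 product=0
t=3: arr=3 -> substrate=1 bound=4 product=0
t=4: arr=0 -> substrate=1 bound=4 product=0
t=5: arr=2 -> substrate=1 bound=4 product=2
t=6: arr=1 -> substrate=2 bound=4 product=2
t=7: arr=0 -> substrate=0 bound=4 product=4
t=8: arr=2 -> substrate=2 bound=4 product=4
t=9: arr=1 -> substrate=1 bound=4 product=6
t=10: arr=1 -> substrate=2 bound=4 product=6
t=11: arr=0 -> substrate=0 bound=4 product=8

Answer: 8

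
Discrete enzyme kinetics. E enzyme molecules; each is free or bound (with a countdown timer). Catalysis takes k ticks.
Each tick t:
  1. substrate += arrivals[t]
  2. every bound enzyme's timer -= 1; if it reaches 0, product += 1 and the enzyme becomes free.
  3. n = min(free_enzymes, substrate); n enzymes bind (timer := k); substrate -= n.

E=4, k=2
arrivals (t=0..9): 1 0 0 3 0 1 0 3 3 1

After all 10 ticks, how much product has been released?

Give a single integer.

Answer: 8

Derivation:
t=0: arr=1 -> substrate=0 bound=1 product=0
t=1: arr=0 -> substrate=0 bound=1 product=0
t=2: arr=0 -> substrate=0 bound=0 product=1
t=3: arr=3 -> substrate=0 bound=3 product=1
t=4: arr=0 -> substrate=0 bound=3 product=1
t=5: arr=1 -> substrate=0 bound=1 product=4
t=6: arr=0 -> substrate=0 bound=1 product=4
t=7: arr=3 -> substrate=0 bound=3 product=5
t=8: arr=3 -> substrate=2 bound=4 product=5
t=9: arr=1 -> substrate=0 bound=4 product=8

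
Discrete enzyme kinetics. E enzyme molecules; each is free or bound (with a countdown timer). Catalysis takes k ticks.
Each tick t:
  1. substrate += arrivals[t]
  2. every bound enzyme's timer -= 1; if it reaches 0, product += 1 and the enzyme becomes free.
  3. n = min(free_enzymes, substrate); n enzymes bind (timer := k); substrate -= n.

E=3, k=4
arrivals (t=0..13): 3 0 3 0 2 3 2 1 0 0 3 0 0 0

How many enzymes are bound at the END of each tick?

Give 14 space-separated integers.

Answer: 3 3 3 3 3 3 3 3 3 3 3 3 3 3

Derivation:
t=0: arr=3 -> substrate=0 bound=3 product=0
t=1: arr=0 -> substrate=0 bound=3 product=0
t=2: arr=3 -> substrate=3 bound=3 product=0
t=3: arr=0 -> substrate=3 bound=3 product=0
t=4: arr=2 -> substrate=2 bound=3 product=3
t=5: arr=3 -> substrate=5 bound=3 product=3
t=6: arr=2 -> substrate=7 bound=3 product=3
t=7: arr=1 -> substrate=8 bound=3 product=3
t=8: arr=0 -> substrate=5 bound=3 product=6
t=9: arr=0 -> substrate=5 bound=3 product=6
t=10: arr=3 -> substrate=8 bound=3 product=6
t=11: arr=0 -> substrate=8 bound=3 product=6
t=12: arr=0 -> substrate=5 bound=3 product=9
t=13: arr=0 -> substrate=5 bound=3 product=9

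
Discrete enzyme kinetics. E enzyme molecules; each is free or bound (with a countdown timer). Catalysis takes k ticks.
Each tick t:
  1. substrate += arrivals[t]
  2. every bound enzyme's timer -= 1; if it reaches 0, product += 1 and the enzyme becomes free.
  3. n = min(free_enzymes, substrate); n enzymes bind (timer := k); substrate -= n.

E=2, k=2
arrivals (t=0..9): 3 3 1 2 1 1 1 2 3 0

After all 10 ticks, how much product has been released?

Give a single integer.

t=0: arr=3 -> substrate=1 bound=2 product=0
t=1: arr=3 -> substrate=4 bound=2 product=0
t=2: arr=1 -> substrate=3 bound=2 product=2
t=3: arr=2 -> substrate=5 bound=2 product=2
t=4: arr=1 -> substrate=4 bound=2 product=4
t=5: arr=1 -> substrate=5 bound=2 product=4
t=6: arr=1 -> substrate=4 bound=2 product=6
t=7: arr=2 -> substrate=6 bound=2 product=6
t=8: arr=3 -> substrate=7 bound=2 product=8
t=9: arr=0 -> substrate=7 bound=2 product=8

Answer: 8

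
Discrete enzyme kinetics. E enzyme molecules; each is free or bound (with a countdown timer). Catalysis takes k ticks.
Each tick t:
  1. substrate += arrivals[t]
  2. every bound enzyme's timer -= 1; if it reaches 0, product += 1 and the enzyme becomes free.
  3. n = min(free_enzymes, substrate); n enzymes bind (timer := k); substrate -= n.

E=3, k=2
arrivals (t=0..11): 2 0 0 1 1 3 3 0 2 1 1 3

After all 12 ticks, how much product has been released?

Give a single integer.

Answer: 12

Derivation:
t=0: arr=2 -> substrate=0 bound=2 product=0
t=1: arr=0 -> substrate=0 bound=2 product=0
t=2: arr=0 -> substrate=0 bound=0 product=2
t=3: arr=1 -> substrate=0 bound=1 product=2
t=4: arr=1 -> substrate=0 bound=2 product=2
t=5: arr=3 -> substrate=1 bound=3 product=3
t=6: arr=3 -> substrate=3 bound=3 product=4
t=7: arr=0 -> substrate=1 bound=3 product=6
t=8: arr=2 -> substrate=2 bound=3 product=7
t=9: arr=1 -> substrate=1 bound=3 product=9
t=10: arr=1 -> substrate=1 bound=3 product=10
t=11: arr=3 -> substrate=2 bound=3 product=12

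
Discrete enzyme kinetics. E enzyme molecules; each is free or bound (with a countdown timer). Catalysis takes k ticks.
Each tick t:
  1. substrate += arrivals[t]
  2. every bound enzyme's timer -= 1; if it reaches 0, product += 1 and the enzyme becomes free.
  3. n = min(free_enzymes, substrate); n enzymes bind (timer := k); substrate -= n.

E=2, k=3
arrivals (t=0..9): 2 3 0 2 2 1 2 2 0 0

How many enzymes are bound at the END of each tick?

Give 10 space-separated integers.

t=0: arr=2 -> substrate=0 bound=2 product=0
t=1: arr=3 -> substrate=3 bound=2 product=0
t=2: arr=0 -> substrate=3 bound=2 product=0
t=3: arr=2 -> substrate=3 bound=2 product=2
t=4: arr=2 -> substrate=5 bound=2 product=2
t=5: arr=1 -> substrate=6 bound=2 product=2
t=6: arr=2 -> substrate=6 bound=2 product=4
t=7: arr=2 -> substrate=8 bound=2 product=4
t=8: arr=0 -> substrate=8 bound=2 product=4
t=9: arr=0 -> substrate=6 bound=2 product=6

Answer: 2 2 2 2 2 2 2 2 2 2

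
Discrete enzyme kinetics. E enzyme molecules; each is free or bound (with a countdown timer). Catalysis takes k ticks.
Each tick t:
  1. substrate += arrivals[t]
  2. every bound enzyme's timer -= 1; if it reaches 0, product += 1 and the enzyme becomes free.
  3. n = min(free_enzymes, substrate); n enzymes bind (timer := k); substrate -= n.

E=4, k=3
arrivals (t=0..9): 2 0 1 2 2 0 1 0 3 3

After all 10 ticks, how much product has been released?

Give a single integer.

Answer: 8

Derivation:
t=0: arr=2 -> substrate=0 bound=2 product=0
t=1: arr=0 -> substrate=0 bound=2 product=0
t=2: arr=1 -> substrate=0 bound=3 product=0
t=3: arr=2 -> substrate=0 bound=3 product=2
t=4: arr=2 -> substrate=1 bound=4 product=2
t=5: arr=0 -> substrate=0 bound=4 product=3
t=6: arr=1 -> substrate=0 bound=3 product=5
t=7: arr=0 -> substrate=0 bound=2 product=6
t=8: arr=3 -> substrate=0 bound=4 product=7
t=9: arr=3 -> substrate=2 bound=4 product=8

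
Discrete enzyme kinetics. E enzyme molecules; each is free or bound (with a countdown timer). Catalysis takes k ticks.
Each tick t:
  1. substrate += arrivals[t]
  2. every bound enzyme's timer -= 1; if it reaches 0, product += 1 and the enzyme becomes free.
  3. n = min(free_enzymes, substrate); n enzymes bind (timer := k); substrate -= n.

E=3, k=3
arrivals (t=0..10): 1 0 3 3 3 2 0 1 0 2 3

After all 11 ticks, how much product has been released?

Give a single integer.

t=0: arr=1 -> substrate=0 bound=1 product=0
t=1: arr=0 -> substrate=0 bound=1 product=0
t=2: arr=3 -> substrate=1 bound=3 product=0
t=3: arr=3 -> substrate=3 bound=3 product=1
t=4: arr=3 -> substrate=6 bound=3 product=1
t=5: arr=2 -> substrate=6 bound=3 product=3
t=6: arr=0 -> substrate=5 bound=3 product=4
t=7: arr=1 -> substrate=6 bound=3 product=4
t=8: arr=0 -> substrate=4 bound=3 product=6
t=9: arr=2 -> substrate=5 bound=3 product=7
t=10: arr=3 -> substrate=8 bound=3 product=7

Answer: 7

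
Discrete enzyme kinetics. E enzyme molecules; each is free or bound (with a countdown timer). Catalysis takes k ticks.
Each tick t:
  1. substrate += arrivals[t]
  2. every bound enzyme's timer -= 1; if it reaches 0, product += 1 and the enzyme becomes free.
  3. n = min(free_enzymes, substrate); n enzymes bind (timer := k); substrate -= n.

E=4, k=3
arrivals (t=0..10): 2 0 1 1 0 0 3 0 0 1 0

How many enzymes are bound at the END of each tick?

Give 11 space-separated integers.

t=0: arr=2 -> substrate=0 bound=2 product=0
t=1: arr=0 -> substrate=0 bound=2 product=0
t=2: arr=1 -> substrate=0 bound=3 product=0
t=3: arr=1 -> substrate=0 bound=2 product=2
t=4: arr=0 -> substrate=0 bound=2 product=2
t=5: arr=0 -> substrate=0 bound=1 product=3
t=6: arr=3 -> substrate=0 bound=3 product=4
t=7: arr=0 -> substrate=0 bound=3 product=4
t=8: arr=0 -> substrate=0 bound=3 product=4
t=9: arr=1 -> substrate=0 bound=1 product=7
t=10: arr=0 -> substrate=0 bound=1 product=7

Answer: 2 2 3 2 2 1 3 3 3 1 1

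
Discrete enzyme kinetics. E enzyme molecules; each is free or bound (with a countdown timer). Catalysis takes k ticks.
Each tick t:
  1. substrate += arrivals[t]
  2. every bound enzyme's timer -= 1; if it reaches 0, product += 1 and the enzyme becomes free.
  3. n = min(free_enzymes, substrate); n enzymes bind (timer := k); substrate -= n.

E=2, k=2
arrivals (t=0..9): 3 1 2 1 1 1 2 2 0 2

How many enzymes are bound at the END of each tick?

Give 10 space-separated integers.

t=0: arr=3 -> substrate=1 bound=2 product=0
t=1: arr=1 -> substrate=2 bound=2 product=0
t=2: arr=2 -> substrate=2 bound=2 product=2
t=3: arr=1 -> substrate=3 bound=2 product=2
t=4: arr=1 -> substrate=2 bound=2 product=4
t=5: arr=1 -> substrate=3 bound=2 product=4
t=6: arr=2 -> substrate=3 bound=2 product=6
t=7: arr=2 -> substrate=5 bound=2 product=6
t=8: arr=0 -> substrate=3 bound=2 product=8
t=9: arr=2 -> substrate=5 bound=2 product=8

Answer: 2 2 2 2 2 2 2 2 2 2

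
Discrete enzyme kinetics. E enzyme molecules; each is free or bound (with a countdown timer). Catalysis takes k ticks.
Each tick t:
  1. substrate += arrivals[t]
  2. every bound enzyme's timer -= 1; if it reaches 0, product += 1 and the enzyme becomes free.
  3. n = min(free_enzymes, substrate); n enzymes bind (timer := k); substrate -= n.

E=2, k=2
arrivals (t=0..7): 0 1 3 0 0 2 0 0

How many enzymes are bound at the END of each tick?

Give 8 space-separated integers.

t=0: arr=0 -> substrate=0 bound=0 product=0
t=1: arr=1 -> substrate=0 bound=1 product=0
t=2: arr=3 -> substrate=2 bound=2 product=0
t=3: arr=0 -> substrate=1 bound=2 product=1
t=4: arr=0 -> substrate=0 bound=2 product=2
t=5: arr=2 -> substrate=1 bound=2 product=3
t=6: arr=0 -> substrate=0 bound=2 product=4
t=7: arr=0 -> substrate=0 bound=1 product=5

Answer: 0 1 2 2 2 2 2 1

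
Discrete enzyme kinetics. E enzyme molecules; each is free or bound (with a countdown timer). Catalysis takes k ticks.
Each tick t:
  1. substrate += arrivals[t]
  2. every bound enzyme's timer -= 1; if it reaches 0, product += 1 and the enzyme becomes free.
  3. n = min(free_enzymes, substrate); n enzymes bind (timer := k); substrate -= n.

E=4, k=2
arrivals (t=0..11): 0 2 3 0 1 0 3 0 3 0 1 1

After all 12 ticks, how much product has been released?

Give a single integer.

Answer: 12

Derivation:
t=0: arr=0 -> substrate=0 bound=0 product=0
t=1: arr=2 -> substrate=0 bound=2 product=0
t=2: arr=3 -> substrate=1 bound=4 product=0
t=3: arr=0 -> substrate=0 bound=3 product=2
t=4: arr=1 -> substrate=0 bound=2 product=4
t=5: arr=0 -> substrate=0 bound=1 product=5
t=6: arr=3 -> substrate=0 bound=3 product=6
t=7: arr=0 -> substrate=0 bound=3 product=6
t=8: arr=3 -> substrate=0 bound=3 product=9
t=9: arr=0 -> substrate=0 bound=3 product=9
t=10: arr=1 -> substrate=0 bound=1 product=12
t=11: arr=1 -> substrate=0 bound=2 product=12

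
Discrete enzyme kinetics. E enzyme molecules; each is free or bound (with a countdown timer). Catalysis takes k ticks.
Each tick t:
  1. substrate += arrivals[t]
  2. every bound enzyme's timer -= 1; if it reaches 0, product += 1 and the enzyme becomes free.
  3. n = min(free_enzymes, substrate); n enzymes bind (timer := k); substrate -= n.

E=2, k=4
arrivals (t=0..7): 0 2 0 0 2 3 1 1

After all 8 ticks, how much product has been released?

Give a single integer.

Answer: 2

Derivation:
t=0: arr=0 -> substrate=0 bound=0 product=0
t=1: arr=2 -> substrate=0 bound=2 product=0
t=2: arr=0 -> substrate=0 bound=2 product=0
t=3: arr=0 -> substrate=0 bound=2 product=0
t=4: arr=2 -> substrate=2 bound=2 product=0
t=5: arr=3 -> substrate=3 bound=2 product=2
t=6: arr=1 -> substrate=4 bound=2 product=2
t=7: arr=1 -> substrate=5 bound=2 product=2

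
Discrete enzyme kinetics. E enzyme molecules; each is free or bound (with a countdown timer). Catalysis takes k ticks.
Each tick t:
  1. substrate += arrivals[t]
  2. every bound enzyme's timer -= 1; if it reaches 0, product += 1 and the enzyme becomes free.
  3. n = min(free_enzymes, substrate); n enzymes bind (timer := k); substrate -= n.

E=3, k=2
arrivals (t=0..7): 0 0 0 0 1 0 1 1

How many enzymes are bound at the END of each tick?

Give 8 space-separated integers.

t=0: arr=0 -> substrate=0 bound=0 product=0
t=1: arr=0 -> substrate=0 bound=0 product=0
t=2: arr=0 -> substrate=0 bound=0 product=0
t=3: arr=0 -> substrate=0 bound=0 product=0
t=4: arr=1 -> substrate=0 bound=1 product=0
t=5: arr=0 -> substrate=0 bound=1 product=0
t=6: arr=1 -> substrate=0 bound=1 product=1
t=7: arr=1 -> substrate=0 bound=2 product=1

Answer: 0 0 0 0 1 1 1 2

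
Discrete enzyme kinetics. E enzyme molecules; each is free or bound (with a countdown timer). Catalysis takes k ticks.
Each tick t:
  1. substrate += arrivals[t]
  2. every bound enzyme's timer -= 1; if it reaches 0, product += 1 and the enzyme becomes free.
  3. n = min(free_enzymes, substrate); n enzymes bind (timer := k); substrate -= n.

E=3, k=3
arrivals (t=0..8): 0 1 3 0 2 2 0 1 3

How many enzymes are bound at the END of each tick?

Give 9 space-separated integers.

t=0: arr=0 -> substrate=0 bound=0 product=0
t=1: arr=1 -> substrate=0 bound=1 product=0
t=2: arr=3 -> substrate=1 bound=3 product=0
t=3: arr=0 -> substrate=1 bound=3 product=0
t=4: arr=2 -> substrate=2 bound=3 product=1
t=5: arr=2 -> substrate=2 bound=3 product=3
t=6: arr=0 -> substrate=2 bound=3 product=3
t=7: arr=1 -> substrate=2 bound=3 product=4
t=8: arr=3 -> substrate=3 bound=3 product=6

Answer: 0 1 3 3 3 3 3 3 3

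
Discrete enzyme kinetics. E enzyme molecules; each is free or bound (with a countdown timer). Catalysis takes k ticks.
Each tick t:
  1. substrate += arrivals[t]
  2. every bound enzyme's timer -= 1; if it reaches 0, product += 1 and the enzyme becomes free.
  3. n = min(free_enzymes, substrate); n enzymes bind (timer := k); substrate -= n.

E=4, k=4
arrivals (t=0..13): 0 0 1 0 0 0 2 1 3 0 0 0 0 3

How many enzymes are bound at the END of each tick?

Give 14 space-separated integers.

Answer: 0 0 1 1 1 1 2 3 4 4 4 3 2 4

Derivation:
t=0: arr=0 -> substrate=0 bound=0 product=0
t=1: arr=0 -> substrate=0 bound=0 product=0
t=2: arr=1 -> substrate=0 bound=1 product=0
t=3: arr=0 -> substrate=0 bound=1 product=0
t=4: arr=0 -> substrate=0 bound=1 product=0
t=5: arr=0 -> substrate=0 bound=1 product=0
t=6: arr=2 -> substrate=0 bound=2 product=1
t=7: arr=1 -> substrate=0 bound=3 product=1
t=8: arr=3 -> substrate=2 bound=4 product=1
t=9: arr=0 -> substrate=2 bound=4 product=1
t=10: arr=0 -> substrate=0 bound=4 product=3
t=11: arr=0 -> substrate=0 bound=3 product=4
t=12: arr=0 -> substrate=0 bound=2 product=5
t=13: arr=3 -> substrate=1 bound=4 product=5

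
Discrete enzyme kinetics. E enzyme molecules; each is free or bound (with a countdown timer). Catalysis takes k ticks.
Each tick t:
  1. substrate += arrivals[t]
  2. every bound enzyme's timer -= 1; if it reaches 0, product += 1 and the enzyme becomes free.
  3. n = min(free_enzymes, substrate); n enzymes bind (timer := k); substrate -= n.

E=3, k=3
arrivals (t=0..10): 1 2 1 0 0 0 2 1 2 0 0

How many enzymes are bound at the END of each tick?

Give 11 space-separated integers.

Answer: 1 3 3 3 1 1 2 3 3 3 2

Derivation:
t=0: arr=1 -> substrate=0 bound=1 product=0
t=1: arr=2 -> substrate=0 bound=3 product=0
t=2: arr=1 -> substrate=1 bound=3 product=0
t=3: arr=0 -> substrate=0 bound=3 product=1
t=4: arr=0 -> substrate=0 bound=1 product=3
t=5: arr=0 -> substrate=0 bound=1 product=3
t=6: arr=2 -> substrate=0 bound=2 product=4
t=7: arr=1 -> substrate=0 bound=3 product=4
t=8: arr=2 -> substrate=2 bound=3 product=4
t=9: arr=0 -> substrate=0 bound=3 product=6
t=10: arr=0 -> substrate=0 bound=2 product=7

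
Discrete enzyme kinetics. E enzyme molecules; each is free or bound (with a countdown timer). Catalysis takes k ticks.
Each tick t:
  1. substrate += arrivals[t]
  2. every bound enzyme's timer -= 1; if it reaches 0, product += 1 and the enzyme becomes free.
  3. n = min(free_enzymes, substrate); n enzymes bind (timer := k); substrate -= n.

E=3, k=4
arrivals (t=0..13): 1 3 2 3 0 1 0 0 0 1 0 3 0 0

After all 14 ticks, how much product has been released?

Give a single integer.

Answer: 9

Derivation:
t=0: arr=1 -> substrate=0 bound=1 product=0
t=1: arr=3 -> substrate=1 bound=3 product=0
t=2: arr=2 -> substrate=3 bound=3 product=0
t=3: arr=3 -> substrate=6 bound=3 product=0
t=4: arr=0 -> substrate=5 bound=3 product=1
t=5: arr=1 -> substrate=4 bound=3 product=3
t=6: arr=0 -> substrate=4 bound=3 product=3
t=7: arr=0 -> substrate=4 bound=3 product=3
t=8: arr=0 -> substrate=3 bound=3 product=4
t=9: arr=1 -> substrate=2 bound=3 product=6
t=10: arr=0 -> substrate=2 bound=3 product=6
t=11: arr=3 -> substrate=5 bound=3 product=6
t=12: arr=0 -> substrate=4 bound=3 product=7
t=13: arr=0 -> substrate=2 bound=3 product=9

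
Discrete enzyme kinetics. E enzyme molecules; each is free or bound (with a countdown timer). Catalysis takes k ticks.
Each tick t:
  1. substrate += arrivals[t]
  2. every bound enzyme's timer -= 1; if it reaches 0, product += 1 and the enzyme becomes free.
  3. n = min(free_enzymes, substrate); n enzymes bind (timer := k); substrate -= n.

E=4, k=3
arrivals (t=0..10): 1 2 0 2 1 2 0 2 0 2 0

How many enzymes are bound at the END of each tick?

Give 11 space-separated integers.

t=0: arr=1 -> substrate=0 bound=1 product=0
t=1: arr=2 -> substrate=0 bound=3 product=0
t=2: arr=0 -> substrate=0 bound=3 product=0
t=3: arr=2 -> substrate=0 bound=4 product=1
t=4: arr=1 -> substrate=0 bound=3 product=3
t=5: arr=2 -> substrate=1 bound=4 product=3
t=6: arr=0 -> substrate=0 bound=3 product=5
t=7: arr=2 -> substrate=0 bound=4 product=6
t=8: arr=0 -> substrate=0 bound=3 product=7
t=9: arr=2 -> substrate=0 bound=4 product=8
t=10: arr=0 -> substrate=0 bound=2 product=10

Answer: 1 3 3 4 3 4 3 4 3 4 2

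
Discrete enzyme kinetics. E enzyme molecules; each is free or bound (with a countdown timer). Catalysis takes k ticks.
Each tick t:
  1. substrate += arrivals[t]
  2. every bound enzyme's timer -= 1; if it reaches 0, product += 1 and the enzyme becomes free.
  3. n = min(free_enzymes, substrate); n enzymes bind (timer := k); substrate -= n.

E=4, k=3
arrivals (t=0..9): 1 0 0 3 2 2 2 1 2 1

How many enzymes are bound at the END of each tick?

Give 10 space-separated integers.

Answer: 1 1 1 3 4 4 4 4 4 4

Derivation:
t=0: arr=1 -> substrate=0 bound=1 product=0
t=1: arr=0 -> substrate=0 bound=1 product=0
t=2: arr=0 -> substrate=0 bound=1 product=0
t=3: arr=3 -> substrate=0 bound=3 product=1
t=4: arr=2 -> substrate=1 bound=4 product=1
t=5: arr=2 -> substrate=3 bound=4 product=1
t=6: arr=2 -> substrate=2 bound=4 product=4
t=7: arr=1 -> substrate=2 bound=4 product=5
t=8: arr=2 -> substrate=4 bound=4 product=5
t=9: arr=1 -> substrate=2 bound=4 product=8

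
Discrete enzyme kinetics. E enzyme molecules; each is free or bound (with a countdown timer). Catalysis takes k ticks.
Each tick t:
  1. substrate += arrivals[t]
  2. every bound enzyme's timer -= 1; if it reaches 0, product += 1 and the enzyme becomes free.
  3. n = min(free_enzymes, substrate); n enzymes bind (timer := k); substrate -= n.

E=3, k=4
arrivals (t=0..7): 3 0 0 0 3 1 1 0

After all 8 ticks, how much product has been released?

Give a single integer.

Answer: 3

Derivation:
t=0: arr=3 -> substrate=0 bound=3 product=0
t=1: arr=0 -> substrate=0 bound=3 product=0
t=2: arr=0 -> substrate=0 bound=3 product=0
t=3: arr=0 -> substrate=0 bound=3 product=0
t=4: arr=3 -> substrate=0 bound=3 product=3
t=5: arr=1 -> substrate=1 bound=3 product=3
t=6: arr=1 -> substrate=2 bound=3 product=3
t=7: arr=0 -> substrate=2 bound=3 product=3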